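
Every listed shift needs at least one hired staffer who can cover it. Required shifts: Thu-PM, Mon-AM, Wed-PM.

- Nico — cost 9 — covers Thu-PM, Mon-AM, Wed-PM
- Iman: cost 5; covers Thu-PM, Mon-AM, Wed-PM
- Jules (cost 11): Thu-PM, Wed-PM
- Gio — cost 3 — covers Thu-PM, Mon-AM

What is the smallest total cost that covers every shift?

This is a weighted set-cover instance.
The greedy cost-per-new-shift heuristic would pick Gio and Iman for 8, but a cheaper cover exists.
Iman alone covers Thu-PM, Mon-AM, Wed-PM — every shift.
Total cost: 5.
No cover costs less than 5.

5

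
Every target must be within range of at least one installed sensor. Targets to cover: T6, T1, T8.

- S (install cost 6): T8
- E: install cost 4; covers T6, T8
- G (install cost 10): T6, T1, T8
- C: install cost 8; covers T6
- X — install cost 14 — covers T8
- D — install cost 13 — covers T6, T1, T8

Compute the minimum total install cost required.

10

The greedy cost-per-new-target heuristic would pick E and G for 14, but a cheaper cover exists.
G alone covers T6, T1, T8 — every target.
Total install cost: 10.
No cover costs less than 10.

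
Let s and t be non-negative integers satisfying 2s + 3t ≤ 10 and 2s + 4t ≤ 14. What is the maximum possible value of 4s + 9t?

Relaxing integrality, the LP optimum is 30.00 at (s,t) = (0, 3.33), which is not an integer point.
(s,t)=(0,3): 2·0+3·3=9≤10, 2·0+4·3=12≤14, objective 27.
(s,t)=(1,2): 2·1+3·2=8≤10, 2·1+4·2=10≤14, objective 22.
(s,t)=(0,2): 2·0+3·2=6≤10, 2·0+4·2=8≤14, objective 18.
No feasible integer point exceeds 27.

27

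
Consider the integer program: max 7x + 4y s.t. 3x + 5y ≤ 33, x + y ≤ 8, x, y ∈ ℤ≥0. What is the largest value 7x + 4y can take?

(x,y)=(8,0): 3·8+5·0=24≤33, 1·8+1·0=8≤8, objective 56.
(x,y)=(7,1): 3·7+5·1=26≤33, 1·7+1·1=8≤8, objective 53.
Maximum is 56 at (x,y)=(8,0).

56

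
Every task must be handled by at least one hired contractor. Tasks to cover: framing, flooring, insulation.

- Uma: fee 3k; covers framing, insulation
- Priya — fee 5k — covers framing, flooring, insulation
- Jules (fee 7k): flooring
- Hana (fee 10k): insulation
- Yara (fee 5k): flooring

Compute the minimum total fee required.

5

The greedy cost-per-new-task heuristic would pick Uma and Priya for 8, but a cheaper cover exists.
Priya alone covers framing, flooring, insulation — every task.
Total fee: 5.
No cover costs less than 5.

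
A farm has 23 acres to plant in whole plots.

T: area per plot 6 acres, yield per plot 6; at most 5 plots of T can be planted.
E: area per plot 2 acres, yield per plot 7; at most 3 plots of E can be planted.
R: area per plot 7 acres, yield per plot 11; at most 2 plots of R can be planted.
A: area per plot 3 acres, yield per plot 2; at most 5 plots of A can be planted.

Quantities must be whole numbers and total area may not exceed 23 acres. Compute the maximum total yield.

45

3×E, 2×R, and 1×A: area 23 ≤ 23, yield 3·7 + 2·11 + 1·2 = 45.
3×E and 2×R: area 20 ≤ 23, yield 3·7 + 2·11 = 43.
Best is 45.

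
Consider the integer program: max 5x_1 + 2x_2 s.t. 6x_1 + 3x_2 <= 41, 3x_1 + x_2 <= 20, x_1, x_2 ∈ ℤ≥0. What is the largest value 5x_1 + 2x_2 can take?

32

Relaxing integrality, the LP optimum is 33.67 at (x_1,x_2) = (6.33, 1), which is not an integer point.
(x_1,x_2)=(6,1): 6·6+3·1=39≤41, 3·6+1·1=19≤20, objective 32.
(x_1,x_2)=(6,0): 6·6+3·0=36≤41, 3·6+1·0=18≤20, objective 30.
(x_1,x_2)=(5,2): 6·5+3·2=36≤41, 3·5+1·2=17≤20, objective 29.
No feasible integer point exceeds 32.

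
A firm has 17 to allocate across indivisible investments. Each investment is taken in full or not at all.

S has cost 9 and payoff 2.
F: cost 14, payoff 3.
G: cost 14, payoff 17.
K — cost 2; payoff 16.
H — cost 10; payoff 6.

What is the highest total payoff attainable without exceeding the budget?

33

Treat it as a binary knapsack problem.
G + K: cost 14 + 2 = 16 ≤ 17, payoff 17 + 16 = 33.
K + H: cost 2 + 10 = 12 ≤ 17, payoff 16 + 6 = 22.
Best is G and K with total payoff 33.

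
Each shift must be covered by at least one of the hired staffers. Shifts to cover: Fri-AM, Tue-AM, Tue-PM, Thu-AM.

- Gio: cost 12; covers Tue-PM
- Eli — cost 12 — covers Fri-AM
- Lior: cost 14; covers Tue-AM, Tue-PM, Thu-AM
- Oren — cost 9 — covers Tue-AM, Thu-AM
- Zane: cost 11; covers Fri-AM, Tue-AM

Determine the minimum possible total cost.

Choose Lior and Zane: together they cover Fri-AM, Tue-AM, Tue-PM, Thu-AM — every shift.
Total cost: 14 + 11 = 25.

25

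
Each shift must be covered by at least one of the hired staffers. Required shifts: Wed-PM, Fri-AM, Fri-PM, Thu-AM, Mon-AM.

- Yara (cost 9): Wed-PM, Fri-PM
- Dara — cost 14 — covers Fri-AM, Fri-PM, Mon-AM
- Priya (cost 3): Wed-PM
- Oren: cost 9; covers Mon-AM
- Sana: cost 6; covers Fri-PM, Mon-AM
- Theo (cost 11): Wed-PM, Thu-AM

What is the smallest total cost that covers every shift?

Choose Dara and Theo: together they cover Wed-PM, Fri-AM, Fri-PM, Thu-AM, Mon-AM — every shift.
Total cost: 14 + 11 = 25.

25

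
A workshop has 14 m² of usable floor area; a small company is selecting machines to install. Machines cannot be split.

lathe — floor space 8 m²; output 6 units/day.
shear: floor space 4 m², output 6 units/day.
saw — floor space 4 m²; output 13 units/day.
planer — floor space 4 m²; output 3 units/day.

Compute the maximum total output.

22

shear + saw + planer: floor space 4 + 4 + 4 = 12 ≤ 14, output 6 + 13 + 3 = 22.
shear + saw: floor space 4 + 4 = 8 ≤ 14, output 6 + 13 = 19.
lathe + saw: floor space 8 + 4 = 12 ≤ 14, output 6 + 13 = 19.
Best is shear, saw, and planer with total output 22.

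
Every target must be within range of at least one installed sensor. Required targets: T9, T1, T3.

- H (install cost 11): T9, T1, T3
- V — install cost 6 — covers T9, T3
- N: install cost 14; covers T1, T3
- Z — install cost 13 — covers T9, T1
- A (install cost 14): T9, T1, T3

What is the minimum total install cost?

11

This is a weighted set-cover instance.
The greedy cost-per-new-target heuristic would pick V and H for 17, but a cheaper cover exists.
H alone covers T9, T1, T3 — every target.
Total install cost: 11.
No cover costs less than 11.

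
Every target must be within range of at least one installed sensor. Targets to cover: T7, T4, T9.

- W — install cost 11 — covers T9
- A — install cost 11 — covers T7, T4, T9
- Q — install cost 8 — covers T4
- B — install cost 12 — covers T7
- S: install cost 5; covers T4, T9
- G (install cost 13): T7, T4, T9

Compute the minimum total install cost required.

This is a weighted set-cover instance.
A alone covers T7, T4, T9 — every target.
Total install cost: 11.

11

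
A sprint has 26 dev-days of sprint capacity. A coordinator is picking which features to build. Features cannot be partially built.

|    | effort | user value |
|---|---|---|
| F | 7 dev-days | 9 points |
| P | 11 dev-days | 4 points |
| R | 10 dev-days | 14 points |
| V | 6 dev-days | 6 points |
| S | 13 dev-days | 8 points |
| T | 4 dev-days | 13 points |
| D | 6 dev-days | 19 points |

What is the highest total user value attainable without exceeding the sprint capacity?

This is a 0-1 knapsack instance.
Take R, V, T, and D: effort 10 + 6 + 4 + 6 = 26 ≤ 26, user value 14 + 6 + 13 + 19 = 52.
No other feasible combination does better.

52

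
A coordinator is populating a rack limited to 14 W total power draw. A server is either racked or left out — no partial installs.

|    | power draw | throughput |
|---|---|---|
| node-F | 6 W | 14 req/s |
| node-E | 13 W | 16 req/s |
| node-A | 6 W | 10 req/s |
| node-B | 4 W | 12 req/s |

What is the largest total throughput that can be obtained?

Allowing fractional choices, the relaxed optimum would be about 32.7, but servers are indivisible.
node-A + node-B: power draw 6 + 4 = 10 ≤ 14, throughput 10 + 12 = 22.
node-F + node-B: power draw 6 + 4 = 10 ≤ 14, throughput 14 + 12 = 26.
node-F + node-A: power draw 6 + 6 = 12 ≤ 14, throughput 14 + 10 = 24.
Best is node-F and node-B with total throughput 26.

26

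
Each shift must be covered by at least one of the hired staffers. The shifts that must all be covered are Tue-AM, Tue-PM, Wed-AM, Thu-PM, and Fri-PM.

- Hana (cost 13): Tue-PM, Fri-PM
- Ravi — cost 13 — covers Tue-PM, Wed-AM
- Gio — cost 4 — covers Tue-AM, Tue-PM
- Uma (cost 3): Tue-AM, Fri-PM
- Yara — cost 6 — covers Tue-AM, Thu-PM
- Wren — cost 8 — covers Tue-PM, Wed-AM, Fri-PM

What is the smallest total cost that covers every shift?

This is an integer covering problem.
The greedy cost-per-new-shift heuristic would pick Uma, Gio, Yara, and Wren for 21, but a cheaper cover exists.
Choose Yara and Wren: together they cover Tue-AM, Tue-PM, Wed-AM, Thu-PM, Fri-PM — every shift.
Total cost: 6 + 8 = 14.
No cover costs less than 14.

14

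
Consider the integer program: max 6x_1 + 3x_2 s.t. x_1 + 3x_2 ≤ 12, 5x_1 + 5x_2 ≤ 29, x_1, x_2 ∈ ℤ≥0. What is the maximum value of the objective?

30

The continuous relaxation peaks at (5.8, 0) with value 34.80; rounding to a feasible lattice point costs some objective.
(x_1,x_2)=(5,0) is feasible, giving 30.
(x_1,x_2)=(4,1) is feasible, giving 27.
(x_1,x_2)=(4,0) is feasible, giving 24.
No feasible integer point exceeds 30.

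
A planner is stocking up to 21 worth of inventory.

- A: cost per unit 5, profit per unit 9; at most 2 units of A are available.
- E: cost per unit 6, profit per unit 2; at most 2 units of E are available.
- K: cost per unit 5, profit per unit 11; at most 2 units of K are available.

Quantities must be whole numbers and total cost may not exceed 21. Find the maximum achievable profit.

K has the best ratio (11/5); taking only K gives at most 2×11 = 22 (stopped by the supply cap of 2).
Mixing does better — 2×A and 2×K: cost 20 ≤ 21, profit 2·9 + 2·11 = 40.

40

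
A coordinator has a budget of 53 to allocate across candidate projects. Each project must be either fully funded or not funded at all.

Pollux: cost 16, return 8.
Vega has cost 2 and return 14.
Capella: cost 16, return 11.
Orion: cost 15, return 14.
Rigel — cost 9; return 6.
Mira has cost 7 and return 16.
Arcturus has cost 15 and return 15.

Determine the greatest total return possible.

65

Take Vega, Orion, Rigel, Mira, and Arcturus: cost 2 + 15 + 9 + 7 + 15 = 48 ≤ 53, return 14 + 14 + 6 + 16 + 15 = 65.
No other feasible combination does better.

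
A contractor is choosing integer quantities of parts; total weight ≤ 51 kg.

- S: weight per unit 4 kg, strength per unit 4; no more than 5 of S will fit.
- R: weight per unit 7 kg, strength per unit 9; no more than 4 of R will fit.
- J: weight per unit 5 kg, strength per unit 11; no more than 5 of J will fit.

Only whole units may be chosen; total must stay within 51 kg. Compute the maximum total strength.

86

J has the best ratio (11/5); taking only J gives at most 5×11 = 55 (stopped by the supply cap of 5).
Mixing does better — 1×S, 3×R, and 5×J: weight 50 ≤ 51, strength 1·4 + 3·9 + 5·11 = 86.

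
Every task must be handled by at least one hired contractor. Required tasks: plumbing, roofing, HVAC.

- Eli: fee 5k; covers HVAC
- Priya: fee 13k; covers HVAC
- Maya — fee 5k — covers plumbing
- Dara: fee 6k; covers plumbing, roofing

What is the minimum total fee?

Choose Eli and Dara: together they cover plumbing, roofing, HVAC — every task.
Total fee: 5 + 6 = 11.

11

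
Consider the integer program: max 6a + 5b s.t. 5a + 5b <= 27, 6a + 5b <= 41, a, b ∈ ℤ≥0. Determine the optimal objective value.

Relaxing integrality, the LP optimum is 32.40 at (a,b) = (5.4, 0), which is not an integer point.
(a,b)=(5,0): 5·5+5·0=25≤27, 6·5+5·0=30≤41, objective 30.
(a,b)=(4,1): 5·4+5·1=25≤27, 6·4+5·1=29≤41, objective 29.
(a,b)=(4,0): 5·4+5·0=20≤27, 6·4+5·0=24≤41, objective 24.
No feasible integer point exceeds 30.

30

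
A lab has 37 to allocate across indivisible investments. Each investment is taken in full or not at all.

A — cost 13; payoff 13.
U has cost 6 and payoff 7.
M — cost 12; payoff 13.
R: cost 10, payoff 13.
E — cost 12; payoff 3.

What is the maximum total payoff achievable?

39

Allowing fractional choices, the relaxed optimum would be about 42.0, but investments are indivisible.
A + M + R: cost 13 + 12 + 10 = 35 ≤ 37, payoff 13 + 13 + 13 = 39.
U + M + R: cost 6 + 12 + 10 = 28 ≤ 37, payoff 7 + 13 + 13 = 33.
A + U + R: cost 13 + 6 + 10 = 29 ≤ 37, payoff 13 + 7 + 13 = 33.
Best is A, M, and R with total payoff 39.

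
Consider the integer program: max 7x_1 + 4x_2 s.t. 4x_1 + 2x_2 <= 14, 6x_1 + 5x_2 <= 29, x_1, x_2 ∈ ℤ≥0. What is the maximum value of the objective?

26

(x_1,x_2)=(2,3): 4·2+2·3=14≤14, 6·2+5·3=27≤29, objective 26.
(x_1,x_2)=(1,4): 4·1+2·4=12≤14, 6·1+5·4=26≤29, objective 23.
(x_1,x_2)=(2,2): 4·2+2·2=12≤14, 6·2+5·2=22≤29, objective 22.
Maximum is 26 at (x_1,x_2)=(2,3).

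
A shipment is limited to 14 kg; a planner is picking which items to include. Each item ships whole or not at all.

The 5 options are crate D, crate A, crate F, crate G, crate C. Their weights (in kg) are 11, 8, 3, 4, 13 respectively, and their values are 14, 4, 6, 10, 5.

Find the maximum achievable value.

20

This is a 0-1 knapsack instance.
Take crate D and crate F: weight 11 + 3 = 14 ≤ 14, value 14 + 6 = 20.
No other feasible combination does better.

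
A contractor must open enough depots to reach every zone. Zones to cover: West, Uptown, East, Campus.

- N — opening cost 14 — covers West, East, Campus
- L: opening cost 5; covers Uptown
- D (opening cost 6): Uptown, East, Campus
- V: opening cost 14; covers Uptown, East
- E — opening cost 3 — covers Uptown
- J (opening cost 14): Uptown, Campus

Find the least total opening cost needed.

The greedy cost-per-new-zone heuristic would pick D and N for 20, but a cheaper cover exists.
Choose N and E: together they cover West, Uptown, East, Campus — every zone.
Total opening cost: 14 + 3 = 17.
No cover costs less than 17.

17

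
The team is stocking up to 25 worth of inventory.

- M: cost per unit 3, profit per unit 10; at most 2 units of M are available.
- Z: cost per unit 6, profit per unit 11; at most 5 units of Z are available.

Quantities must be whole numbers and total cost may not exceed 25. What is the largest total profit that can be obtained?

53

4×Z: cost 24 ≤ 25, profit 4·11 = 44.
2×M and 3×Z: cost 24 ≤ 25, profit 2·10 + 3·11 = 53.
Best is 53.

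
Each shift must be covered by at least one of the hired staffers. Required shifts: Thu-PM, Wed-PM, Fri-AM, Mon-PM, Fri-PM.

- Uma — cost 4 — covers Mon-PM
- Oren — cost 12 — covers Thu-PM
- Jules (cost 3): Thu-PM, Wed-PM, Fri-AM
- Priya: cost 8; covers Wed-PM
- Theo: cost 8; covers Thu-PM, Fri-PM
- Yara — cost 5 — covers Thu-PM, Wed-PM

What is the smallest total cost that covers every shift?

15

Choose Uma, Jules, and Theo: together they cover Thu-PM, Wed-PM, Fri-AM, Mon-PM, Fri-PM — every shift.
Total cost: 4 + 3 + 8 = 15.
No cover costs less than 15.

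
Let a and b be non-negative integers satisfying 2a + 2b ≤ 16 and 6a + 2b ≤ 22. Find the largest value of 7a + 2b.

25

(a,b)=(3,2) is feasible, giving 25.
(a,b)=(3,1) is feasible, giving 23.
(a,b)=(3,0) is feasible, giving 21.
Maximum is 25 at (a,b)=(3,2).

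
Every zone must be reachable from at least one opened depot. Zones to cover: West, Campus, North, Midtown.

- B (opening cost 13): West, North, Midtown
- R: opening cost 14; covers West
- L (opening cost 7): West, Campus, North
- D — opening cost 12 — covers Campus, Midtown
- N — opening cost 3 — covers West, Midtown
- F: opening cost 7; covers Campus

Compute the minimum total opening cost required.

10

Choose L and N: together they cover West, Campus, North, Midtown — every zone.
Total opening cost: 7 + 3 = 10.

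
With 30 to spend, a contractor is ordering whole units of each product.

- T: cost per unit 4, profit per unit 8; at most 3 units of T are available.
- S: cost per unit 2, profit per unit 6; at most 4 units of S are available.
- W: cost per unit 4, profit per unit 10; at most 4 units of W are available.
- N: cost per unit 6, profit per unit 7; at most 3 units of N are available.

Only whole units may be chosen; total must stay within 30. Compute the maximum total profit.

2×T, 3×S, and 4×W: cost 30 ≤ 30, profit 2·8 + 3·6 + 4·10 = 74.
1×T, 4×S, and 4×W: cost 28 ≤ 30, profit 1·8 + 4·6 + 4·10 = 72.
Best is 74.

74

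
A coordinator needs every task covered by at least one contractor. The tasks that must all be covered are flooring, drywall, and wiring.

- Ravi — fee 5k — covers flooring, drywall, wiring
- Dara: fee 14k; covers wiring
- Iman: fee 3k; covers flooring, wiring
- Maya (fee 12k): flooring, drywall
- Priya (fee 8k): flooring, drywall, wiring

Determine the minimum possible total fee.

Ravi alone covers flooring, drywall, wiring — every task.
Total fee: 5.

5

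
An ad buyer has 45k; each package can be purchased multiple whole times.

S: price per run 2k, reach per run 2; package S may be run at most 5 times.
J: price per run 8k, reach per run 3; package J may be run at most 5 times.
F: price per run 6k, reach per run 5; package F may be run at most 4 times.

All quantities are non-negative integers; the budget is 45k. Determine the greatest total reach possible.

33

S has the best ratio (2/2); taking only S gives at most 5×2 = 10 (stopped by the supply cap of 5).
Mixing does better — 5×S, 1×J, and 4×F: price 42 ≤ 45, reach 5·2 + 1·3 + 4·5 = 33.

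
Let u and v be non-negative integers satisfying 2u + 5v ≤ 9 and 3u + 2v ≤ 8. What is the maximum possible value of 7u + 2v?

(u,v)=(2,1): 2·2+5·1=9≤9, 3·2+2·1=8≤8, objective 16.
(u,v)=(2,0): 2·2+5·0=4≤9, 3·2+2·0=6≤8, objective 14.
(u,v)=(1,1): 2·1+5·1=7≤9, 3·1+2·1=5≤8, objective 9.
The best lattice point is (2,1), giving 16.

16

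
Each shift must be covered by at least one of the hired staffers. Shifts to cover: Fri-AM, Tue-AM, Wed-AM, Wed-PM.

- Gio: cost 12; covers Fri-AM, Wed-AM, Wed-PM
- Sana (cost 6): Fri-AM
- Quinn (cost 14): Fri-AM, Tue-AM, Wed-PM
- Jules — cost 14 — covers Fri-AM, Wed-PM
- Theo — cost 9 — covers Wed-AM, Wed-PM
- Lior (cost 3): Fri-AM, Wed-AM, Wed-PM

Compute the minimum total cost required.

17

Choose Quinn and Lior: together they cover Fri-AM, Tue-AM, Wed-AM, Wed-PM — every shift.
Total cost: 14 + 3 = 17.
No cover costs less than 17.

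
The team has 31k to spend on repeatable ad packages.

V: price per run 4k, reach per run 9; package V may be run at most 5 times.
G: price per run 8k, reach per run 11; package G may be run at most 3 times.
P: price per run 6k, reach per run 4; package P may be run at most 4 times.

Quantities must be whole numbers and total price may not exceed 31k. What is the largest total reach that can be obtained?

56

This is a bounded integer knapsack.
5×V and 1×G: price 28 ≤ 31, reach 5·9 + 1·11 = 56.
4×V, 1×G, and 1×P: price 30 ≤ 31, reach 4·9 + 1·11 + 1·4 = 51.
Best is 56.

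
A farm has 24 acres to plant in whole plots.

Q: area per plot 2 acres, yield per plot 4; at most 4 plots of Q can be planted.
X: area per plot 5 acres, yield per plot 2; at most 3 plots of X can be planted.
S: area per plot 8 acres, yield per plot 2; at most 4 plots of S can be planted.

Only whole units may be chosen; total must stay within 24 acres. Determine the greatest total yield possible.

22

4×Q and 2×S: area 24 ≤ 24, yield 4·4 + 2·2 = 20.
4×Q and 3×X: area 23 ≤ 24, yield 4·4 + 3·2 = 22.
Best is 22.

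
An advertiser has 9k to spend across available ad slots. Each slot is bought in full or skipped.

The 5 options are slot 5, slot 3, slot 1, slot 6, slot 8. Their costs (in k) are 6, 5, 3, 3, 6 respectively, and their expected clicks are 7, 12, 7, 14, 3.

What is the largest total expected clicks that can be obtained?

slot 3 + slot 6: cost 5 + 3 = 8 ≤ 9, expected clicks 12 + 14 = 26.
slot 1 + slot 6: cost 3 + 3 = 6 ≤ 9, expected clicks 7 + 14 = 21.
Best is slot 3 and slot 6 with total expected clicks 26.

26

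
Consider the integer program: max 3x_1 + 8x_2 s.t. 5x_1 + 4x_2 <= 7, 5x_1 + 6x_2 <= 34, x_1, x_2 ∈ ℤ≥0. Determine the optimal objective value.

8

Relaxing integrality, the LP optimum is 14.00 at (x_1,x_2) = (0, 1.75), which is not an integer point.
(x_1,x_2)=(0,1) is feasible, giving 8.
(x_1,x_2)=(1,0) is feasible, giving 3.
(x_1,x_2)=(0,0) is feasible, giving 0.
Maximum is 8 at (x_1,x_2)=(0,1).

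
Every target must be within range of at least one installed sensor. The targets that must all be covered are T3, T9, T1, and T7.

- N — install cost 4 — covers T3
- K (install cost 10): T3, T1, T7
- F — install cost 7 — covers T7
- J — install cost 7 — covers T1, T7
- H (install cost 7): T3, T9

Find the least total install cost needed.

14

Choose J and H: together they cover T3, T9, T1, T7 — every target.
Total install cost: 7 + 7 = 14.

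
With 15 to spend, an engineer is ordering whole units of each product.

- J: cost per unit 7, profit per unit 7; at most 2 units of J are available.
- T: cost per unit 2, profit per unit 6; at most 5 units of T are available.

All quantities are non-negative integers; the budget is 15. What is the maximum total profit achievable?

T has the best ratio (6/2); taking only T gives at most 5×6 = 30 (stopped by the supply cap of 5).
Mixing does better — 1×J and 4×T: cost 15 ≤ 15, profit 1·7 + 4·6 = 31.

31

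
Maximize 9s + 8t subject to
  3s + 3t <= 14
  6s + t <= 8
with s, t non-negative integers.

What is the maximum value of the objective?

The continuous relaxation peaks at (0.667, 4) with value 38.00; rounding to a feasible lattice point costs some objective.
(s,t)=(0,4): 3·0+3·4=12≤14, 6·0+1·4=4≤8, objective 32.
(s,t)=(0,3): 3·0+3·3=9≤14, 6·0+1·3=3≤8, objective 24.
No feasible integer point exceeds 32.

32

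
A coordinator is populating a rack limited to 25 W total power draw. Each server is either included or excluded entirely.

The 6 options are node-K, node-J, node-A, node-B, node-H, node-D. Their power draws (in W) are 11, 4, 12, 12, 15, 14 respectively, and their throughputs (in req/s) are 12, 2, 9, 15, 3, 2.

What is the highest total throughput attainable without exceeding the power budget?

This is an integer program with binary decision variables.
Take node-K and node-B: power draw 11 + 12 = 23 ≤ 25, throughput 12 + 15 = 27.
No other feasible combination does better.

27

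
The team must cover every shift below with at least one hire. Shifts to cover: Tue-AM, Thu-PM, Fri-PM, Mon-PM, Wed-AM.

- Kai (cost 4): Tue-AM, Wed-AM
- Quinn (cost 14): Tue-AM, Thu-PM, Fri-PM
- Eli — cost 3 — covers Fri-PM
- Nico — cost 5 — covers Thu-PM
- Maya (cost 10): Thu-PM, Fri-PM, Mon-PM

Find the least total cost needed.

14

The greedy cost-per-new-shift heuristic would pick Kai, Eli, Nico, and Maya for 22, but a cheaper cover exists.
Choose Kai and Maya: together they cover Tue-AM, Thu-PM, Fri-PM, Mon-PM, Wed-AM — every shift.
Total cost: 4 + 10 = 14.
No cover costs less than 14.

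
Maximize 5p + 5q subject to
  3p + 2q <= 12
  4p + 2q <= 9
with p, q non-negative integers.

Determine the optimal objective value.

20

Relaxing integrality, the LP optimum is 22.50 at (p,q) = (0, 4.5), which is not an integer point.
(p,q)=(0,4) is feasible, giving 20.
(p,q)=(0,3) is feasible, giving 15.
Maximum is 20 at (p,q)=(0,4).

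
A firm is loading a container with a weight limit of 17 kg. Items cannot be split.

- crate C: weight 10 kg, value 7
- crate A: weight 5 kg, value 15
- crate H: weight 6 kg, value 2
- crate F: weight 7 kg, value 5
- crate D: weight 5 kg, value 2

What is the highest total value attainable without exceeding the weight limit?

Treat it as a binary knapsack problem.
crate A + crate F + crate D: weight 5 + 7 + 5 = 17 ≤ 17, value 15 + 5 + 2 = 22.
crate C + crate A: weight 10 + 5 = 15 ≤ 17, value 7 + 15 = 22.
The maximum value is 22; one optimal choice is crate C and crate A.

22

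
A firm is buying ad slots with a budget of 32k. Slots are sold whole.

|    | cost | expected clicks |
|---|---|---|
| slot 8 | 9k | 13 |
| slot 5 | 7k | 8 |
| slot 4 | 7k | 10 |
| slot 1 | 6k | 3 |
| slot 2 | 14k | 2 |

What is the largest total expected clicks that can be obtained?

34

This is a 0-1 knapsack instance.
Allowing fractional choices, the relaxed optimum would be about 34.4, but ad slots are indivisible.
slot 8 + slot 4 + slot 1: cost 9 + 7 + 6 = 22 ≤ 32, expected clicks 13 + 10 + 3 = 26.
slot 8 + slot 5 + slot 4 + slot 1: cost 9 + 7 + 7 + 6 = 29 ≤ 32, expected clicks 13 + 8 + 10 + 3 = 34.
slot 8 + slot 5 + slot 4: cost 9 + 7 + 7 = 23 ≤ 32, expected clicks 13 + 8 + 10 = 31.
Best is slot 8, slot 5, slot 4, and slot 1 with total expected clicks 34.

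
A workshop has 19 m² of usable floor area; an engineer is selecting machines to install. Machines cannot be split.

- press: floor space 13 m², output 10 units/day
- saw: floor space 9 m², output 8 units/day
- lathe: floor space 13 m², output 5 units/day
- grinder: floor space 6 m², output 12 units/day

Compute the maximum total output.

This is an integer program with binary decision variables.
Allowing fractional choices, the relaxed optimum would be about 23.1, but machines are indivisible.
press + grinder: floor space 13 + 6 = 19 ≤ 19, output 10 + 12 = 22.
saw + grinder: floor space 9 + 6 = 15 ≤ 19, output 8 + 12 = 20.
Best is press and grinder with total output 22.

22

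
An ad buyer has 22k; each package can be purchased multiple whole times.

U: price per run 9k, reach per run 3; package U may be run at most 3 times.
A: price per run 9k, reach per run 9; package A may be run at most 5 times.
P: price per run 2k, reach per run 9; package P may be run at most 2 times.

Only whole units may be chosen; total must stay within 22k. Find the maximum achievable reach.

1×U, 1×A, and 2×P: price 22 ≤ 22, reach 1·3 + 1·9 + 2·9 = 30.
2×A and 2×P: price 22 ≤ 22, reach 2·9 + 2·9 = 36.
Best is 36.

36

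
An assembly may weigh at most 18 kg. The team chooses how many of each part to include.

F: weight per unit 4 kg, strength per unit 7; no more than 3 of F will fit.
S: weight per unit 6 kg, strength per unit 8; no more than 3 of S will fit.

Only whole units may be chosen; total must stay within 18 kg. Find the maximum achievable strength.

29

3×F and 1×S: weight 18 ≤ 18, strength 3·7 + 1·8 = 29.
3×S: weight 18 ≤ 18, strength 3·8 = 24.
Best is 29.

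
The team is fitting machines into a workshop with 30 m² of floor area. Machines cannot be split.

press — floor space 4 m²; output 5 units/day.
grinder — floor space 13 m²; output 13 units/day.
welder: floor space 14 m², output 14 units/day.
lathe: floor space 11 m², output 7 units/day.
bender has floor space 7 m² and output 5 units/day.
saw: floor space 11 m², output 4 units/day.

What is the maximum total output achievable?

27

Take grinder and welder: floor space 13 + 14 = 27 ≤ 30, output 13 + 14 = 27.
No other feasible combination does better.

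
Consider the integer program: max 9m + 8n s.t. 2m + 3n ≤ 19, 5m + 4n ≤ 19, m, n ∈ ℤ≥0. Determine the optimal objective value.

Relaxing integrality, the LP optimum is 38.00 at (m,n) = (0, 4.75), which is not an integer point.
(m,n)=(3,1): 2·3+3·1=9≤19, 5·3+4·1=19≤19, objective 35.
(m,n)=(2,2): 2·2+3·2=10≤19, 5·2+4·2=18≤19, objective 34.
(m,n)=(1,3): 2·1+3·3=11≤19, 5·1+4·3=17≤19, objective 33.
(m,n)=(0,4): 2·0+3·4=12≤19, 5·0+4·4=16≤19, objective 32.
The best lattice point is (3,1), giving 35.

35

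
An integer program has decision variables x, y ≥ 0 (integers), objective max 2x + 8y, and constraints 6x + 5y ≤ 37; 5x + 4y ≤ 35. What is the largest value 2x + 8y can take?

56

The continuous relaxation peaks at (0, 7.4) with value 59.20; rounding to a feasible lattice point costs some objective.
(x,y)=(0,7) is feasible, giving 56.
(x,y)=(1,6) is feasible, giving 50.
(x,y)=(0,6) is feasible, giving 48.
The best lattice point is (0,7), giving 56.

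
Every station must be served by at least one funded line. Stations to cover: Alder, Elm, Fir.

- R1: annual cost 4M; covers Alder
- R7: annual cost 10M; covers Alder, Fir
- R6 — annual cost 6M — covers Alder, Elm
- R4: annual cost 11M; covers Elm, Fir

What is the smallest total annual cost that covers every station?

15

This is an integer covering problem.
The greedy cost-per-new-station heuristic would pick R6 and R7 for 16, but a cheaper cover exists.
Choose R1 and R4: together they cover Alder, Elm, Fir — every station.
Total annual cost: 4 + 11 = 15.
No cover costs less than 15.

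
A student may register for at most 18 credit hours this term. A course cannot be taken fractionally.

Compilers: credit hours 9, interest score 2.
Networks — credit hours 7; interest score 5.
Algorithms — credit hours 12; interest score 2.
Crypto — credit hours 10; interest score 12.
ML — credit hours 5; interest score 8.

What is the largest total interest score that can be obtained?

This is a 0-1 knapsack instance.
Allowing fractional choices, the relaxed optimum would be about 22.1, but courses are indivisible.
Crypto + ML: credit hours 10 + 5 = 15 ≤ 18, interest score 12 + 8 = 20.
Networks + Crypto: credit hours 7 + 10 = 17 ≤ 18, interest score 5 + 12 = 17.
Best is Crypto and ML with total interest score 20.

20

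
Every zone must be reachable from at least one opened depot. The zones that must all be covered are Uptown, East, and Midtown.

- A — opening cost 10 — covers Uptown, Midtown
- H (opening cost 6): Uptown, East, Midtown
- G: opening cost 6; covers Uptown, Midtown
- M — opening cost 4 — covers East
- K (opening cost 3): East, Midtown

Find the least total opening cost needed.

This is an integer covering problem.
The greedy cost-per-new-zone heuristic would pick K and H for 9, but a cheaper cover exists.
H alone covers Uptown, East, Midtown — every zone.
Total opening cost: 6.
No cover costs less than 6.

6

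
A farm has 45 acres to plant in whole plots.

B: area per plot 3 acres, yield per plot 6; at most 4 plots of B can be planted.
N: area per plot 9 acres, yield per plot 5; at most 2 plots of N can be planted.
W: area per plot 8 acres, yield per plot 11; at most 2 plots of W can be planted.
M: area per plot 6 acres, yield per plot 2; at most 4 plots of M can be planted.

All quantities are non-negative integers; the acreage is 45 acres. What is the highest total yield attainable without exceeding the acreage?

This is a bounded integer knapsack.
B has the best ratio (6/3); taking only B gives at most 4×6 = 24 (stopped by the supply cap of 4).
Mixing does better — 4×B, 1×N, 2×W, and 1×M: area 43 ≤ 45, yield 4·6 + 1·5 + 2·11 + 1·2 = 53.

53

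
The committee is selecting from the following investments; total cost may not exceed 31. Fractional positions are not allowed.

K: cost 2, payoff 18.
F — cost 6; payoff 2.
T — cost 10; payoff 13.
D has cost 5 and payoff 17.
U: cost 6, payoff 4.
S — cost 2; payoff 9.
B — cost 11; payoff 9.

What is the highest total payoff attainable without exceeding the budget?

66

Allowing fractional choices, the relaxed optimum would be about 66.7, but investments are indivisible.
K + F + T + D + U + S: cost 2 + 6 + 10 + 5 + 6 + 2 = 31 ≤ 31, payoff 18 + 2 + 13 + 17 + 4 + 9 = 63.
K + T + D + U + S: cost 2 + 10 + 5 + 6 + 2 = 25 ≤ 31, payoff 18 + 13 + 17 + 4 + 9 = 61.
K + T + D + S + B: cost 2 + 10 + 5 + 2 + 11 = 30 ≤ 31, payoff 18 + 13 + 17 + 9 + 9 = 66.
Best is K, T, D, S, and B with total payoff 66.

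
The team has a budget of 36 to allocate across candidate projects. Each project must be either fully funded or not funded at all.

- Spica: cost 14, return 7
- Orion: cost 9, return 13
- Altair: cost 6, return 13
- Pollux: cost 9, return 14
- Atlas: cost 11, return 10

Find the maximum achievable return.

50

Treat it as a binary knapsack problem.
Orion + Altair + Pollux + Atlas: cost 9 + 6 + 9 + 11 = 35 ≤ 36, return 13 + 13 + 14 + 10 = 50.
Orion + Altair + Pollux: cost 9 + 6 + 9 = 24 ≤ 36, return 13 + 13 + 14 = 40.
Best is Orion, Altair, Pollux, and Atlas with total return 50.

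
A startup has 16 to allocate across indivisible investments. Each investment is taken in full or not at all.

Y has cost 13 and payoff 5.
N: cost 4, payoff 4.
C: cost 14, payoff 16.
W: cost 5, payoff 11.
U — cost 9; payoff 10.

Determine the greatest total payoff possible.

21

Allowing fractional choices, the relaxed optimum would be about 23.6, but investments are indivisible.
C: cost 14 ≤ 16, payoff 16.
W + U: cost 5 + 9 = 14 ≤ 16, payoff 11 + 10 = 21.
Best is W and U with total payoff 21.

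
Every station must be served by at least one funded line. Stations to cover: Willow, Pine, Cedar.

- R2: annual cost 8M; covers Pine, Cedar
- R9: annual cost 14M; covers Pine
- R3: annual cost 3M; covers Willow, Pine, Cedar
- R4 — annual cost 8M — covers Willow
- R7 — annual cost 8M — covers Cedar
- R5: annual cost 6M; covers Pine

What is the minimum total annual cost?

3

R3 alone covers Willow, Pine, Cedar — every station.
Total annual cost: 3.
No cover costs less than 3.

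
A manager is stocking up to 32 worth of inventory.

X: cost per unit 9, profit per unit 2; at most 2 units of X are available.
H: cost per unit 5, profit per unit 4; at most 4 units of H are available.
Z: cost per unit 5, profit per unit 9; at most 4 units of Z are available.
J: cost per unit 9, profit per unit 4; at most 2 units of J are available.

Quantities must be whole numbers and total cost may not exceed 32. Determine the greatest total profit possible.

44

4×Z and 1×J: cost 29 ≤ 32, profit 4·9 + 1·4 = 40.
2×H and 4×Z: cost 30 ≤ 32, profit 2·4 + 4·9 = 44.
Best is 44.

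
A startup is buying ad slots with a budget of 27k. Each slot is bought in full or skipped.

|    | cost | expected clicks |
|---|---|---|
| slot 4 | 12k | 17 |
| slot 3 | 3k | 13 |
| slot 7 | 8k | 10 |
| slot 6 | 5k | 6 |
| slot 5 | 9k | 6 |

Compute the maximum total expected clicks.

slot 4 + slot 3 + slot 6: cost 12 + 3 + 5 = 20 ≤ 27, expected clicks 17 + 13 + 6 = 36.
slot 4 + slot 3 + slot 7: cost 12 + 3 + 8 = 23 ≤ 27, expected clicks 17 + 13 + 10 = 40.
Best is slot 4, slot 3, and slot 7 with total expected clicks 40.

40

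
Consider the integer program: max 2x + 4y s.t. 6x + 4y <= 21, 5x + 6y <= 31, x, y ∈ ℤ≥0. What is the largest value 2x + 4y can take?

20

Relaxing integrality, the LP optimum is 20.67 at (x,y) = (0, 5.17), which is not an integer point.
(x,y)=(0,5): 6·0+4·5=20≤21, 5·0+6·5=30≤31, objective 20.
(x,y)=(0,4): 6·0+4·4=16≤21, 5·0+6·4=24≤31, objective 16.
No feasible integer point exceeds 20.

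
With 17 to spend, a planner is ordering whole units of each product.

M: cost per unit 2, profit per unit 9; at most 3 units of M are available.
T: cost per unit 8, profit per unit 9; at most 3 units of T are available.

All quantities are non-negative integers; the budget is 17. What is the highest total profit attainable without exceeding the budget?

This is a bounded integer knapsack.
3×M and 1×T: cost 14 ≤ 17, profit 3·9 + 1·9 = 36.
2×M and 1×T: cost 12 ≤ 17, profit 2·9 + 1·9 = 27.
Best is 36.

36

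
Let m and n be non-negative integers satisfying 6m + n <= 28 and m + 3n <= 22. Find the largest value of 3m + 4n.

(m,n)=(3,6): 6·3+1·6=24≤28, 1·3+3·6=21≤22, objective 33.
(m,n)=(2,6): 6·2+1·6=18≤28, 1·2+3·6=20≤22, objective 30.
(m,n)=(3,5): 6·3+1·5=23≤28, 1·3+3·5=18≤22, objective 29.
No feasible integer point exceeds 33.

33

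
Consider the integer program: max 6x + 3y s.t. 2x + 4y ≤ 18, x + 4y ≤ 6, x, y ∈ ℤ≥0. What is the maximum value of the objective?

(x,y)=(6,0) is feasible, giving 36.
(x,y)=(5,0) is feasible, giving 30.
No feasible integer point exceeds 36.

36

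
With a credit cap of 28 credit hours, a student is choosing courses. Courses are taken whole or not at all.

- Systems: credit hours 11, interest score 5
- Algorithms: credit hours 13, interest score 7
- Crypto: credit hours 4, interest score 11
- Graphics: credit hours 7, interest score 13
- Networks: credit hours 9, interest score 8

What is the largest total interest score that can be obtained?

32

Allowing fractional choices, the relaxed optimum would be about 36.3, but courses are indivisible.
Systems + Crypto + Graphics: credit hours 11 + 4 + 7 = 22 ≤ 28, interest score 5 + 11 + 13 = 29.
Algorithms + Crypto + Graphics: credit hours 13 + 4 + 7 = 24 ≤ 28, interest score 7 + 11 + 13 = 31.
Crypto + Graphics + Networks: credit hours 4 + 7 + 9 = 20 ≤ 28, interest score 11 + 13 + 8 = 32.
Best is Crypto, Graphics, and Networks with total interest score 32.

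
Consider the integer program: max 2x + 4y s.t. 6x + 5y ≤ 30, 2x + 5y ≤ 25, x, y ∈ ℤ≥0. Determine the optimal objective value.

20

The continuous relaxation peaks at (1.25, 4.5) with value 20.50; rounding to a feasible lattice point costs some objective.
(x,y)=(0,5): 6·0+5·5=25≤30, 2·0+5·5=25≤25, objective 20.
(x,y)=(1,4): 6·1+5·4=26≤30, 2·1+5·4=22≤25, objective 18.
The best lattice point is (0,5), giving 20.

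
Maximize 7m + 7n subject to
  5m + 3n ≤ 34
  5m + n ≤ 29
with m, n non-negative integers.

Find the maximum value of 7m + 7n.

Relaxing integrality, the LP optimum is 79.33 at (m,n) = (0, 11.3), which is not an integer point.
(m,n)=(0,11): 5·0+3·11=33≤34, 5·0+1·11=11≤29, objective 77.
(m,n)=(0,10): 5·0+3·10=30≤34, 5·0+1·10=10≤29, objective 70.
The best lattice point is (0,11), giving 77.

77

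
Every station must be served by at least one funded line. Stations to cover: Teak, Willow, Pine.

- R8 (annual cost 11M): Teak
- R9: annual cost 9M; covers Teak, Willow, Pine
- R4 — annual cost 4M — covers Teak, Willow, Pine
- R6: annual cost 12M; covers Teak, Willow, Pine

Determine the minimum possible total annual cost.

4

R4 alone covers Teak, Willow, Pine — every station.
Total annual cost: 4.
No cover costs less than 4.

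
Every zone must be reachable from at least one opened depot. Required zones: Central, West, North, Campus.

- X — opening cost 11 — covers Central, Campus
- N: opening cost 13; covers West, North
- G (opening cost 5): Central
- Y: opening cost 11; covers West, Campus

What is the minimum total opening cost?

The greedy cost-per-new-zone heuristic would pick G, Y, and N for 29, but a cheaper cover exists.
Choose X and N: together they cover Central, West, North, Campus — every zone.
Total opening cost: 11 + 13 = 24.
No cover costs less than 24.

24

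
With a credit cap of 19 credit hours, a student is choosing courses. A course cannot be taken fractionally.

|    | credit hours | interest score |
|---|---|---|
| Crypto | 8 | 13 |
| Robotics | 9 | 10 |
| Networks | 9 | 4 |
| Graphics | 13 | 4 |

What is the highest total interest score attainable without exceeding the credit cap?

23

This is an integer program with binary decision variables.
Take Crypto and Robotics: credit hours 8 + 9 = 17 ≤ 19, interest score 13 + 10 = 23.
No other feasible combination does better.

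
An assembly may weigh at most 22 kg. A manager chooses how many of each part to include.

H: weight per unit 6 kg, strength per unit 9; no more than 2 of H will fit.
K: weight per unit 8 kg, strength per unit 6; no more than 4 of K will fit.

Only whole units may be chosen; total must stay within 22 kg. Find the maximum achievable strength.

This is a bounded integer knapsack.
Take 2×H and 1×K: weight 20 ≤ 22, strength 2·9 + 1·6 = 24.
H has the best ratio (9/6) and is taken to its limit of 2; remaining capacity is filled optimally with the others.

24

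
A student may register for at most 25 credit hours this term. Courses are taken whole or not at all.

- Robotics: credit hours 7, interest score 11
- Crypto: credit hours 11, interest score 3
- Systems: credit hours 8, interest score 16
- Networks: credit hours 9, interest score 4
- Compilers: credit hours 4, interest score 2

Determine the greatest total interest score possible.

31

Take Robotics, Systems, and Networks: credit hours 7 + 8 + 9 = 24 ≤ 25, interest score 11 + 16 + 4 = 31.
No other feasible combination does better.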